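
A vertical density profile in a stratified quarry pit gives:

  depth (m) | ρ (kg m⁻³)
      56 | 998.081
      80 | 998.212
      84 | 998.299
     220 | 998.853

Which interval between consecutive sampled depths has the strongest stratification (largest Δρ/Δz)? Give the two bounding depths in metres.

Compute the density gradient over each adjacent pair:
  56–80 m: Δρ/Δz = 0.131/24 = 5.5 × 10⁻³ kg m⁻⁴
  80–84 m: Δρ/Δz = 0.087/4 = 0.022 kg m⁻⁴
  84–220 m: Δρ/Δz = 0.554/136 = 4.1 × 10⁻³ kg m⁻⁴
The largest gradient is in the 80–84 m interval — the pycnocline.

80–84 m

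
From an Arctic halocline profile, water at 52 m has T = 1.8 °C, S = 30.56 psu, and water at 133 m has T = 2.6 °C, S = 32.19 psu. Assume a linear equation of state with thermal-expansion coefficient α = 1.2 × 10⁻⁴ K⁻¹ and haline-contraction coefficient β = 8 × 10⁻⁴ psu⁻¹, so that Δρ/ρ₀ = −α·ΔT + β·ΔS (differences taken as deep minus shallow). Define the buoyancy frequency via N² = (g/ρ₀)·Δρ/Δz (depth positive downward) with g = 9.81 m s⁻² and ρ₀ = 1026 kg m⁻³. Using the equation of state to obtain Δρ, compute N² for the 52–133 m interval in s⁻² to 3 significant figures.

1.46 × 10⁻⁴ s⁻²

ΔT = +0.8 K, ΔS = +1.63 psu (deep − shallow).
Δρ/ρ₀ = −αΔT + βΔS = -9.60 × 10⁻⁵ + 1.304 × 10⁻³ = 1.208 × 10⁻³, so Δρ ≈ 1.239 kg m⁻³.
N² = (g/ρ₀)·Δρ/Δz = g·(Δρ/ρ₀)/Δz = 9.81 × 1.208 × 10⁻³ / 81 = 1.4630 × 10⁻⁴ s⁻² ≈ 1.46 × 10⁻⁴ s⁻².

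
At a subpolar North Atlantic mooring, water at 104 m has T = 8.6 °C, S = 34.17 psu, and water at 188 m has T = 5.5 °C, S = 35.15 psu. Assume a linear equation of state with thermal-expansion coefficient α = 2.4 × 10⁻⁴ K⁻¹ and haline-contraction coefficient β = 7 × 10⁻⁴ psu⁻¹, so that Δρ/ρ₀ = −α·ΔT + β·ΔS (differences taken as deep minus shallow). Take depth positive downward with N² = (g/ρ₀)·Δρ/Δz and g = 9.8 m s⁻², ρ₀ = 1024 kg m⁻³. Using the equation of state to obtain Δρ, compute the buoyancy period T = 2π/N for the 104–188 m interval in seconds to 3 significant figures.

486 s

ΔT = -3.1 K, ΔS = +0.98 psu (deep − shallow).
Δρ/ρ₀ = −αΔT + βΔS = 7.44 × 10⁻⁴ + 6.86 × 10⁻⁴ = 1.43 × 10⁻³, so Δρ ≈ 1.464 kg m⁻³.
N² = (g/ρ₀)·Δρ/Δz = g·(Δρ/ρ₀)/Δz = 9.8 × 1.43 × 10⁻³ / 84 = 1.6683 × 10⁻⁴ s⁻².
N = √(1.6683 × 10⁻⁴) = 0.012916 rad s⁻¹ → T = 2π/N = 486.47 s ≈ 486 s.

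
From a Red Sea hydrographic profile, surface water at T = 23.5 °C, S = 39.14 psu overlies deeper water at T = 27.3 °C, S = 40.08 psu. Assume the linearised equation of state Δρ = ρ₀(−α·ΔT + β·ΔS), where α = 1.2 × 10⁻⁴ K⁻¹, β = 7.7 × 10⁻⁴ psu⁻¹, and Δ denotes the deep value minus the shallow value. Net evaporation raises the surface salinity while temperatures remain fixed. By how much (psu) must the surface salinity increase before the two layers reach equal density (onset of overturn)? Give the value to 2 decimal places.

0.35 psu

Neutral buoyancy requires −α(T_deep − T_surf) + β(S_deep − S_surf′) = 0.
S_surf′ = S_deep − (α/β)·ΔT = 40.08 − (1.2 × 10⁻⁴/7.7 × 10⁻⁴)·(+3.8) = 39.4878 psu.
Increase required: 39.4878 − 39.14 = 0.3478 psu.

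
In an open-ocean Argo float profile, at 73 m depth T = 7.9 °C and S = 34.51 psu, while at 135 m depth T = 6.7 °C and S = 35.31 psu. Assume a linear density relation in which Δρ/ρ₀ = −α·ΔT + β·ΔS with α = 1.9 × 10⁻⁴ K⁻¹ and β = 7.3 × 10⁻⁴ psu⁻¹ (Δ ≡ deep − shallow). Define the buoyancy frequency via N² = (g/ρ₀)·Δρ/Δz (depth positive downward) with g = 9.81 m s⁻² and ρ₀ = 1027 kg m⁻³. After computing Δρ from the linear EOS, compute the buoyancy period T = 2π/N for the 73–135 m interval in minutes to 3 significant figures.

ΔT = -1.2 K, ΔS = +0.80 psu (deep − shallow).
Δρ/ρ₀ = −αΔT + βΔS = 2.28 × 10⁻⁴ + 5.84 × 10⁻⁴ = 8.12 × 10⁻⁴, so Δρ ≈ 0.8339 kg m⁻³.
N² = (g/ρ₀)·Δρ/Δz = g·(Δρ/ρ₀)/Δz = 9.81 × 8.12 × 10⁻⁴ / 62 = 1.2848 × 10⁻⁴ s⁻².
N = √(1.2848 × 10⁻⁴) = 0.011335 rad s⁻¹ → T = 2π/N = 554.32 s = 9.2387 min ≈ 9.24 min.

9.24 min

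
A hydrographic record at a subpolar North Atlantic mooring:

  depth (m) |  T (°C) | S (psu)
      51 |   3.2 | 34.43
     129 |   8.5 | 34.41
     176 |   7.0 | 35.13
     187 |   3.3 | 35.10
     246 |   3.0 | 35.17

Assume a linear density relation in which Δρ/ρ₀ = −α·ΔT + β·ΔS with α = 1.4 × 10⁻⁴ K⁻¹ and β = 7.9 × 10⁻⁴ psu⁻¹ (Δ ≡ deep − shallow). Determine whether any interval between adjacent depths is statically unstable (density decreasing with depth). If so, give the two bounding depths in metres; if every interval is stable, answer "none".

51–129 m

Evaluate Δρ/ρ₀ = −αΔT + βΔS across each adjacent pair:
  51–129 m: −αΔT+βΔS = −(1.4 × 10⁻⁴)(+5.3)+(7.9 × 10⁻⁴)(-0.02) = -7.6 × 10⁻⁴ → UNSTABLE
  129–176 m: −αΔT+βΔS = −(1.4 × 10⁻⁴)(-1.5)+(7.9 × 10⁻⁴)(+0.72) = 7.8 × 10⁻⁴ → stable
  176–187 m: −αΔT+βΔS = −(1.4 × 10⁻⁴)(-3.7)+(7.9 × 10⁻⁴)(-0.03) = 4.9 × 10⁻⁴ → stable
  187–246 m: −αΔT+βΔS = −(1.4 × 10⁻⁴)(-0.3)+(7.9 × 10⁻⁴)(+0.07) = 9.7 × 10⁻⁵ → stable
The 51–129 m interval has Δρ < 0: lighter water underlies denser water.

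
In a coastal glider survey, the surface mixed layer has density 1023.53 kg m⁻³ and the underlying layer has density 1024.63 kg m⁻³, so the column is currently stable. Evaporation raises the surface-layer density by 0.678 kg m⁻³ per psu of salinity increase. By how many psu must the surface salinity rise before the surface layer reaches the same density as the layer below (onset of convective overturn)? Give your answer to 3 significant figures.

1.62 psu

Density deficit of the surface layer: 1024.63 − 1023.53 = 1.1 kg m⁻³.
Required change = 1.1 / 0.678 = 1.62 psu.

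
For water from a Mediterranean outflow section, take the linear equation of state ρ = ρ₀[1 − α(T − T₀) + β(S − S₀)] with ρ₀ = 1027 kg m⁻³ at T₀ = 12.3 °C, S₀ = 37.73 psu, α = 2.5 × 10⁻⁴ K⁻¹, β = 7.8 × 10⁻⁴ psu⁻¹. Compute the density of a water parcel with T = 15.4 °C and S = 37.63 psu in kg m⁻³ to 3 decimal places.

1026.124 kg m⁻³

T − T₀ = +3.1 K, S − S₀ = -0.10 psu.
Bracket = 1 − α·(+3.1) + β·(-0.10) = 1 + (-8.53 × 10⁻⁴) = 0.9991470.
ρ = 1027 × 0.9991470 = 1026.124 kg m⁻³.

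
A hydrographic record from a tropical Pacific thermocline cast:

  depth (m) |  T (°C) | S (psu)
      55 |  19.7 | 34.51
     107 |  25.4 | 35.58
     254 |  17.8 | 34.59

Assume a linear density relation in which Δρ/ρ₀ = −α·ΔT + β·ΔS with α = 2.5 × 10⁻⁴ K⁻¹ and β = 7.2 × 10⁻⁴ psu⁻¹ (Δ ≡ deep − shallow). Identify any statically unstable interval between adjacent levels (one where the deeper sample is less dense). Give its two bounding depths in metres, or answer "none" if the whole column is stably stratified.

Evaluate Δρ/ρ₀ = −αΔT + βΔS across each adjacent pair:
  55–107 m: −αΔT+βΔS = −(2.5 × 10⁻⁴)(+5.7)+(7.2 × 10⁻⁴)(+1.07) = -6.5 × 10⁻⁴ → UNSTABLE
  107–254 m: −αΔT+βΔS = −(2.5 × 10⁻⁴)(-7.6)+(7.2 × 10⁻⁴)(-0.99) = 1.2 × 10⁻³ → stable
The 55–107 m interval has Δρ < 0: lighter water underlies denser water.

55–107 m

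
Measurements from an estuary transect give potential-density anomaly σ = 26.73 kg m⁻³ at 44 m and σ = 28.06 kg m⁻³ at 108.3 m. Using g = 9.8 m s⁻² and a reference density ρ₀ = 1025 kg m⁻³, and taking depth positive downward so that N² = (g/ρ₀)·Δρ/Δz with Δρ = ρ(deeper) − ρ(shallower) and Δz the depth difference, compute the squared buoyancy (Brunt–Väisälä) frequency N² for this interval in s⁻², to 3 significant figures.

1.98 × 10⁻⁴ s⁻²

Δρ = 1028.06 − 1026.73 = 1.33 kg m⁻³ over Δz = 108.3 − 44 = 64.3 m.
N² = (9.8/1025) × (1.33/64.3) = 1.9776 × 10⁻⁴ s⁻² ≈ 1.98 × 10⁻⁴ s⁻².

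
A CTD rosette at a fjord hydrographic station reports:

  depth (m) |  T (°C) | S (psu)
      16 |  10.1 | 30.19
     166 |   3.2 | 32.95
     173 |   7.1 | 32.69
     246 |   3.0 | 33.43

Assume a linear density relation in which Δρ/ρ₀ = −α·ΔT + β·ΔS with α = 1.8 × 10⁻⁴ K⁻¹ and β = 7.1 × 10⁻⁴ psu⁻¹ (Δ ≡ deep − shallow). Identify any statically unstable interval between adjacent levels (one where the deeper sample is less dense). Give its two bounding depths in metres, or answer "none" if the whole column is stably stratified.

166–173 m

Evaluate Δρ/ρ₀ = −αΔT + βΔS across each adjacent pair:
  16–166 m: −αΔT+βΔS = −(1.8 × 10⁻⁴)(-6.9)+(7.1 × 10⁻⁴)(+2.76) = 3.2 × 10⁻³ → stable
  166–173 m: −αΔT+βΔS = −(1.8 × 10⁻⁴)(+3.9)+(7.1 × 10⁻⁴)(-0.26) = -8.9 × 10⁻⁴ → UNSTABLE
  173–246 m: −αΔT+βΔS = −(1.8 × 10⁻⁴)(-4.1)+(7.1 × 10⁻⁴)(+0.74) = 1.3 × 10⁻³ → stable
The 166–173 m interval has Δρ < 0: lighter water underlies denser water.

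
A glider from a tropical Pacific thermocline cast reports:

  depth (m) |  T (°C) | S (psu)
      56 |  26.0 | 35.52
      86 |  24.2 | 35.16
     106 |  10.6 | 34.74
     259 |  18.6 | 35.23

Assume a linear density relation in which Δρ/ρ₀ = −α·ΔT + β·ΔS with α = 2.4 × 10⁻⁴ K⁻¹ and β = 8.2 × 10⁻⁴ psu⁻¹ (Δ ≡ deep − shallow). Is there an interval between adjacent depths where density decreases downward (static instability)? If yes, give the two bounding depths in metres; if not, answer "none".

Evaluate Δρ/ρ₀ = −αΔT + βΔS across each adjacent pair:
  56–86 m: −αΔT+βΔS = −(2.4 × 10⁻⁴)(-1.8)+(8.2 × 10⁻⁴)(-0.36) = 1.4 × 10⁻⁴ → stable
  86–106 m: −αΔT+βΔS = −(2.4 × 10⁻⁴)(-13.6)+(8.2 × 10⁻⁴)(-0.42) = 2.9 × 10⁻³ → stable
  106–259 m: −αΔT+βΔS = −(2.4 × 10⁻⁴)(+8.0)+(8.2 × 10⁻⁴)(+0.49) = -1.5 × 10⁻³ → UNSTABLE
The 106–259 m interval has Δρ < 0: lighter water underlies denser water.

106–259 m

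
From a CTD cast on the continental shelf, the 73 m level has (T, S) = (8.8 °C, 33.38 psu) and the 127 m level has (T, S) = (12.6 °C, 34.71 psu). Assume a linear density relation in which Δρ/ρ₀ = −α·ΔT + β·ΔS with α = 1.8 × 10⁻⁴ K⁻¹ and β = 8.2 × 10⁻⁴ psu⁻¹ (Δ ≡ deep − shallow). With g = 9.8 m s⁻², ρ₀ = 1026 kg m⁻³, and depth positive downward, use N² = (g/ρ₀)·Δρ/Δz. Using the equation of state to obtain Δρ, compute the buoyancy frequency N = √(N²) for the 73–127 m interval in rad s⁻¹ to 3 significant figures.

8.59 × 10⁻³ rad s⁻¹

ΔT = +3.8 K, ΔS = +1.33 psu (deep − shallow).
Δρ/ρ₀ = −αΔT + βΔS = -6.84 × 10⁻⁴ + 1.0906 × 10⁻³ = 4.066 × 10⁻⁴, so Δρ ≈ 0.4172 kg m⁻³.
N² = (g/ρ₀)·Δρ/Δz = g·(Δρ/ρ₀)/Δz = 9.8 × 4.066 × 10⁻⁴ / 54 = 7.3790 × 10⁻⁵ s⁻².
N = √(7.3790 × 10⁻⁵) = 8.5901 × 10⁻³ rad s⁻¹ ≈ 8.59 × 10⁻³ rad s⁻¹.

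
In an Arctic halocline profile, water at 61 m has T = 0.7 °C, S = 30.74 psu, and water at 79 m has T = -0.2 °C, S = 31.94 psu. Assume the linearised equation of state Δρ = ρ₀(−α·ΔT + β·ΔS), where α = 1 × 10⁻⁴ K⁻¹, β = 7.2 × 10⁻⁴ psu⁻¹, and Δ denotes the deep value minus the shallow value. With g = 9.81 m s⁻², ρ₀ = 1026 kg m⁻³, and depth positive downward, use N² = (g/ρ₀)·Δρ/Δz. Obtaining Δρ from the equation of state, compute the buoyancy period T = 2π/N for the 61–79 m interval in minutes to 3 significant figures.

4.59 min

ΔT = -0.9 K, ΔS = +1.20 psu (deep − shallow).
Δρ/ρ₀ = −αΔT + βΔS = 9.00 × 10⁻⁵ + 8.64 × 10⁻⁴ = 9.54 × 10⁻⁴, so Δρ ≈ 0.9788 kg m⁻³.
N² = (g/ρ₀)·Δρ/Δz = g·(Δρ/ρ₀)/Δz = 9.81 × 9.54 × 10⁻⁴ / 18 = 5.1993 × 10⁻⁴ s⁻².
N = √(5.1993 × 10⁻⁴) = 0.022802 rad s⁻¹ → T = 2π/N = 275.55 s = 4.5925 min ≈ 4.59 min.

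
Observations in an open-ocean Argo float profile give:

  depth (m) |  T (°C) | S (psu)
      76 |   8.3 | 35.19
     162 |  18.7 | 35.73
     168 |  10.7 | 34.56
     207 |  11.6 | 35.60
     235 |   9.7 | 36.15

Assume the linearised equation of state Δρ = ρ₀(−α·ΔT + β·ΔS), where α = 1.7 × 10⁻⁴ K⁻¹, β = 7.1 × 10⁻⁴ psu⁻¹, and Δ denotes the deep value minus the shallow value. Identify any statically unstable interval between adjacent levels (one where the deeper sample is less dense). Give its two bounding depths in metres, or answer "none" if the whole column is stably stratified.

76–162 m

Evaluate Δρ/ρ₀ = −αΔT + βΔS across each adjacent pair:
  76–162 m: −αΔT+βΔS = −(1.7 × 10⁻⁴)(+10.4)+(7.1 × 10⁻⁴)(+0.54) = -1.4 × 10⁻³ → UNSTABLE
  162–168 m: −αΔT+βΔS = −(1.7 × 10⁻⁴)(-8.0)+(7.1 × 10⁻⁴)(-1.17) = 5.3 × 10⁻⁴ → stable
  168–207 m: −αΔT+βΔS = −(1.7 × 10⁻⁴)(+0.9)+(7.1 × 10⁻⁴)(+1.04) = 5.9 × 10⁻⁴ → stable
  207–235 m: −αΔT+βΔS = −(1.7 × 10⁻⁴)(-1.9)+(7.1 × 10⁻⁴)(+0.55) = 7.1 × 10⁻⁴ → stable
The 76–162 m interval has Δρ < 0: lighter water underlies denser water.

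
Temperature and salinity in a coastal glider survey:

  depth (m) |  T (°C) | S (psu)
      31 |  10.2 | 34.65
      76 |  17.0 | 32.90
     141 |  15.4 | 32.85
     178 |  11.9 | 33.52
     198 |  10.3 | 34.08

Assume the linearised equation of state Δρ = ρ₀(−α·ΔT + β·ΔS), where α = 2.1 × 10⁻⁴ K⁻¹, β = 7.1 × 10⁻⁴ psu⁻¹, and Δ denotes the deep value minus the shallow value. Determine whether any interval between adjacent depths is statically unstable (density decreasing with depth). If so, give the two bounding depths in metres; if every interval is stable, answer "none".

Evaluate Δρ/ρ₀ = −αΔT + βΔS across each adjacent pair:
  31–76 m: −αΔT+βΔS = −(2.1 × 10⁻⁴)(+6.8)+(7.1 × 10⁻⁴)(-1.75) = -2.7 × 10⁻³ → UNSTABLE
  76–141 m: −αΔT+βΔS = −(2.1 × 10⁻⁴)(-1.6)+(7.1 × 10⁻⁴)(-0.05) = 3.0 × 10⁻⁴ → stable
  141–178 m: −αΔT+βΔS = −(2.1 × 10⁻⁴)(-3.5)+(7.1 × 10⁻⁴)(+0.67) = 1.2 × 10⁻³ → stable
  178–198 m: −αΔT+βΔS = −(2.1 × 10⁻⁴)(-1.6)+(7.1 × 10⁻⁴)(+0.56) = 7.3 × 10⁻⁴ → stable
The 31–76 m interval has Δρ < 0: lighter water underlies denser water.

31–76 m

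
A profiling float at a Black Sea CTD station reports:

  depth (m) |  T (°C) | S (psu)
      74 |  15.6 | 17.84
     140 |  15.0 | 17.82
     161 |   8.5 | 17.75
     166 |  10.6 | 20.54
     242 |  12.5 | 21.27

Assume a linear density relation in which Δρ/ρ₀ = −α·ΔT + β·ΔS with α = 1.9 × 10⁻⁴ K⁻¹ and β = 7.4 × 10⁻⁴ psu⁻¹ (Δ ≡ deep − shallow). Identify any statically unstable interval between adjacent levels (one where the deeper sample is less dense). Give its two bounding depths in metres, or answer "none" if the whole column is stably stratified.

Evaluate Δρ/ρ₀ = −αΔT + βΔS across each adjacent pair:
  74–140 m: −αΔT+βΔS = −(1.9 × 10⁻⁴)(-0.6)+(7.4 × 10⁻⁴)(-0.02) = 9.9 × 10⁻⁵ → stable
  140–161 m: −αΔT+βΔS = −(1.9 × 10⁻⁴)(-6.5)+(7.4 × 10⁻⁴)(-0.07) = 1.2 × 10⁻³ → stable
  161–166 m: −αΔT+βΔS = −(1.9 × 10⁻⁴)(+2.1)+(7.4 × 10⁻⁴)(+2.79) = 1.7 × 10⁻³ → stable
  166–242 m: −αΔT+βΔS = −(1.9 × 10⁻⁴)(+1.9)+(7.4 × 10⁻⁴)(+0.73) = 1.8 × 10⁻⁴ → stable
Every interval has Δρ > 0: the column is stably stratified throughout.

none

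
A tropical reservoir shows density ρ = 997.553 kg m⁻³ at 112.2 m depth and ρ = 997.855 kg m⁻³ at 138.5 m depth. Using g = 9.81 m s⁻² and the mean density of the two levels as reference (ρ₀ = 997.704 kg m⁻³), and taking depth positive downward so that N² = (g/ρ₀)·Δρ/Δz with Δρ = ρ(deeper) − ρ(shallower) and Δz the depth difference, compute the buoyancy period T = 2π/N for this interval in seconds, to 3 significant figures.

Δρ = 997.855 − 997.553 = 0.302 kg m⁻³ over Δz = 138.5 − 112.2 = 26.3 m.
N² = (9.81/997.704) × (0.302/26.3) = 1.1291 × 10⁻⁴ s⁻².
N = √(1.1291 × 10⁻⁴) = 0.010626 rad s⁻¹, so T = 2π/N = 591.30 s ≈ 591 s.
N² > 0, so the interval is statically stable.

591 s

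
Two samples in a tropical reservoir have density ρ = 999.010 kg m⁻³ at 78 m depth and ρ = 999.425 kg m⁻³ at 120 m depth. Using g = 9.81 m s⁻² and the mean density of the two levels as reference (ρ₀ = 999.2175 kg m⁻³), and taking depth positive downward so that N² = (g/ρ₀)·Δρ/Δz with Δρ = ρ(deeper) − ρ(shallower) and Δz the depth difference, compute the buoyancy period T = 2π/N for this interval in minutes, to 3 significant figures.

10.6 min

Δρ = 999.425 − 999.010 = 0.415 kg m⁻³ over Δz = 120 − 78 = 42 m.
N² = (9.81/999.2175) × (0.415/42) = 9.7008 × 10⁻⁵ s⁻².
N = √(9.7008 × 10⁻⁵) = 9.8493 × 10⁻³ rad s⁻¹, so T = 2π/N = 637.93 s = 10.632 min ≈ 10.6 min.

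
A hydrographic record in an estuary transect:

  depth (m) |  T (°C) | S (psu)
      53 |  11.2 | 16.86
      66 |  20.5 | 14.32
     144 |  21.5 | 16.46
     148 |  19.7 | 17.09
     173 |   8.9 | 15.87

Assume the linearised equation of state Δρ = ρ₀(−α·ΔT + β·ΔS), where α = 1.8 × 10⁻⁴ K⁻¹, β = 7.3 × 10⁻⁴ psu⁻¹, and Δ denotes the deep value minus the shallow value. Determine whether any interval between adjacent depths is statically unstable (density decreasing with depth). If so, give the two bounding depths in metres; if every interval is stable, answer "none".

Evaluate Δρ/ρ₀ = −αΔT + βΔS across each adjacent pair:
  53–66 m: −αΔT+βΔS = −(1.8 × 10⁻⁴)(+9.3)+(7.3 × 10⁻⁴)(-2.54) = -3.5 × 10⁻³ → UNSTABLE
  66–144 m: −αΔT+βΔS = −(1.8 × 10⁻⁴)(+1.0)+(7.3 × 10⁻⁴)(+2.14) = 1.4 × 10⁻³ → stable
  144–148 m: −αΔT+βΔS = −(1.8 × 10⁻⁴)(-1.8)+(7.3 × 10⁻⁴)(+0.63) = 7.8 × 10⁻⁴ → stable
  148–173 m: −αΔT+βΔS = −(1.8 × 10⁻⁴)(-10.8)+(7.3 × 10⁻⁴)(-1.22) = 1.1 × 10⁻³ → stable
The 53–66 m interval has Δρ < 0: lighter water underlies denser water.

53–66 m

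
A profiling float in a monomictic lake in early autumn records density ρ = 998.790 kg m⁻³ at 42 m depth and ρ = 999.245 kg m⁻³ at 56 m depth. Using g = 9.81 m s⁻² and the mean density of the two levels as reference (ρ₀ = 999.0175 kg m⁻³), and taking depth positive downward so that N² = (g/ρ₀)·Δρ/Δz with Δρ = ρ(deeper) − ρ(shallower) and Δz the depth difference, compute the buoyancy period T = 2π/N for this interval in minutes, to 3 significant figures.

5.86 min

Δρ = 999.245 − 998.790 = 0.455 kg m⁻³ over Δz = 56 − 42 = 14 m.
N² = (9.81/999.0175) × (0.455/14) = 3.1914 × 10⁻⁴ s⁻².
N = √(3.1914 × 10⁻⁴) = 0.017864 rad s⁻¹, so T = 2π/N = 351.72 s = 5.8620 min ≈ 5.86 min.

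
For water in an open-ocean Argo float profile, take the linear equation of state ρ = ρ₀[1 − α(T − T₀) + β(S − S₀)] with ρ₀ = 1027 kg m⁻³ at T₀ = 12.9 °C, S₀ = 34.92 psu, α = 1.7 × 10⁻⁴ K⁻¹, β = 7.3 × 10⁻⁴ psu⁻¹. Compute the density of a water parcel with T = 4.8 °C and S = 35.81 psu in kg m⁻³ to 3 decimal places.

1029.081 kg m⁻³

T − T₀ = -8.1 K, S − S₀ = +0.89 psu.
Bracket = 1 − α·(-8.1) + β·(+0.89) = 1 + (2.0267 × 10⁻³) = 1.0020267.
ρ = 1027 × 1.0020267 = 1029.081 kg m⁻³.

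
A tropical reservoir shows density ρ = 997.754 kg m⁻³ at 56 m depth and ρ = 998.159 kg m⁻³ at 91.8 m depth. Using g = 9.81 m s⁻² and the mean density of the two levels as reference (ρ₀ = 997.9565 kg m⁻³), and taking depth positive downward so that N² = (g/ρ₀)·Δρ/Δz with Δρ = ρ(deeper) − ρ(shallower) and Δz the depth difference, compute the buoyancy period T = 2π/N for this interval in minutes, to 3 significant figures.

Δρ = 998.159 − 997.754 = 0.405 kg m⁻³ over Δz = 91.8 − 56 = 35.8 m.
N² = (9.81/997.9565) × (0.405/35.8) = 1.1121 × 10⁻⁴ s⁻².
N = √(1.1121 × 10⁻⁴) = 0.010546 rad s⁻¹, so T = 2π/N = 595.79 s = 9.9298 min ≈ 9.93 min.

9.93 min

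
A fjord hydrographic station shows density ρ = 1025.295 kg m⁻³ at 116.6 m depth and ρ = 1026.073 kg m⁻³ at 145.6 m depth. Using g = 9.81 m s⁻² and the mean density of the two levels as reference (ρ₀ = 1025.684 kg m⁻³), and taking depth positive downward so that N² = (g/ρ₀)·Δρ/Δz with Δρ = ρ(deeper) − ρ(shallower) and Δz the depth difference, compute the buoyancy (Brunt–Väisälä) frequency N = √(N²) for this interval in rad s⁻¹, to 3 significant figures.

0.0160 rad s⁻¹

Δρ = 1026.073 − 1025.295 = 0.778 kg m⁻³ over Δz = 145.6 − 116.6 = 29 m.
N² = (9.81/1025.684) × (0.778/29) = 2.5659 × 10⁻⁴ s⁻².
N = √(2.5659 × 10⁻⁴) = 0.016018 rad s⁻¹ ≈ 0.0160 rad s⁻¹.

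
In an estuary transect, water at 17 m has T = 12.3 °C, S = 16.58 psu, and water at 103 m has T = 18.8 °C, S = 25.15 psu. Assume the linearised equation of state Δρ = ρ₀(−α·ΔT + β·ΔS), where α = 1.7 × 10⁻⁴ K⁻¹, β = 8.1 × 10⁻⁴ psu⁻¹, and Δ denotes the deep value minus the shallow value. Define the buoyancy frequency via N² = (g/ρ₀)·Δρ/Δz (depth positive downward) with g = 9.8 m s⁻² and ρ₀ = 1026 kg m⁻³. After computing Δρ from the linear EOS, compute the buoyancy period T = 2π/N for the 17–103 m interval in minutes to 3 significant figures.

ΔT = +6.5 K, ΔS = +8.57 psu (deep − shallow).
Δρ/ρ₀ = −αΔT + βΔS = -1.105 × 10⁻³ + 6.9417 × 10⁻³ = 5.8367 × 10⁻³, so Δρ ≈ 5.988 kg m⁻³.
N² = (g/ρ₀)·Δρ/Δz = g·(Δρ/ρ₀)/Δz = 9.8 × 5.8367 × 10⁻³ / 86 = 6.6511 × 10⁻⁴ s⁻².
N = √(6.6511 × 10⁻⁴) = 0.025790 rad s⁻¹ → T = 2π/N = 243.63 s = 4.0605 min ≈ 4.06 min.

4.06 min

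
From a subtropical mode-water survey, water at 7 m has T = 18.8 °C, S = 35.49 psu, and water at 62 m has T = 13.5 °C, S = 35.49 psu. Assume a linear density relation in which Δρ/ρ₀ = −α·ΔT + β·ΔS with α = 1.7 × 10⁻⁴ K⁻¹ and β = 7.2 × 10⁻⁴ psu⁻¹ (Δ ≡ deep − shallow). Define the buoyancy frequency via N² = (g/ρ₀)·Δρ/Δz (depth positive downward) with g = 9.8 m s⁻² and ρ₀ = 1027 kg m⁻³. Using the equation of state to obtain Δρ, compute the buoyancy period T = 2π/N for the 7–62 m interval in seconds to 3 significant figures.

ΔT = -5.3 K, ΔS = +0.00 psu (deep − shallow).
Δρ/ρ₀ = −αΔT + βΔS = 9.01 × 10⁻⁴ + 0 = 9.01 × 10⁻⁴, so Δρ ≈ 0.9253 kg m⁻³.
N² = (g/ρ₀)·Δρ/Δz = g·(Δρ/ρ₀)/Δz = 9.8 × 9.01 × 10⁻⁴ / 55 = 1.6054 × 10⁻⁴ s⁻².
N = √(1.6054 × 10⁻⁴) = 0.012670 rad s⁻¹ → T = 2π/N = 495.91 s ≈ 496 s.

496 s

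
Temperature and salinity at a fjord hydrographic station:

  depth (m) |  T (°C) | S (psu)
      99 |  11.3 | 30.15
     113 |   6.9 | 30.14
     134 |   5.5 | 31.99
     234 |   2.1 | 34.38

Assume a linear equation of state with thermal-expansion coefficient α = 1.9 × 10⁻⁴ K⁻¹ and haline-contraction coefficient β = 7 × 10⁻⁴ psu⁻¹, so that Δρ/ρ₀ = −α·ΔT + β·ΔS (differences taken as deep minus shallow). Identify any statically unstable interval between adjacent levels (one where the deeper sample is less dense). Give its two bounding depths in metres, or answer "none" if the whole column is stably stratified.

none

Evaluate Δρ/ρ₀ = −αΔT + βΔS across each adjacent pair:
  99–113 m: −αΔT+βΔS = −(1.9 × 10⁻⁴)(-4.4)+(7 × 10⁻⁴)(-0.01) = 8.3 × 10⁻⁴ → stable
  113–134 m: −αΔT+βΔS = −(1.9 × 10⁻⁴)(-1.4)+(7 × 10⁻⁴)(+1.85) = 1.6 × 10⁻³ → stable
  134–234 m: −αΔT+βΔS = −(1.9 × 10⁻⁴)(-3.4)+(7 × 10⁻⁴)(+2.39) = 2.3 × 10⁻³ → stable
Every interval has Δρ > 0: the column is stably stratified throughout.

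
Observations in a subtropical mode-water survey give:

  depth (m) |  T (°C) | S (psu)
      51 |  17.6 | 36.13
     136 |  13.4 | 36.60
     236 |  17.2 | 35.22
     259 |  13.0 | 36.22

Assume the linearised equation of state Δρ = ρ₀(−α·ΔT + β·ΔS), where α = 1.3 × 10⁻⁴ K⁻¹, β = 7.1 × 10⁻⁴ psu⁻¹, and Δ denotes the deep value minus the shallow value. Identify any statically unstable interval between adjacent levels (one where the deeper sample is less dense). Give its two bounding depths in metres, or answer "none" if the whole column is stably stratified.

136–236 m

Evaluate Δρ/ρ₀ = −αΔT + βΔS across each adjacent pair:
  51–136 m: −αΔT+βΔS = −(1.3 × 10⁻⁴)(-4.2)+(7.1 × 10⁻⁴)(+0.47) = 8.8 × 10⁻⁴ → stable
  136–236 m: −αΔT+βΔS = −(1.3 × 10⁻⁴)(+3.8)+(7.1 × 10⁻⁴)(-1.38) = -1.5 × 10⁻³ → UNSTABLE
  236–259 m: −αΔT+βΔS = −(1.3 × 10⁻⁴)(-4.2)+(7.1 × 10⁻⁴)(+1.00) = 1.3 × 10⁻³ → stable
The 136–236 m interval has Δρ < 0: lighter water underlies denser water.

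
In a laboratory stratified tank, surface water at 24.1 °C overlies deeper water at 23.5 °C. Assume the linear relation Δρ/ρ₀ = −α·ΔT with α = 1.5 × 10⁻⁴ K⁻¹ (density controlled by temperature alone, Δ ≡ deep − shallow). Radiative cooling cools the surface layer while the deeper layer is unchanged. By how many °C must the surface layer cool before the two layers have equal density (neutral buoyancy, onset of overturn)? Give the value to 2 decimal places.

0.60 °C

With temperature the only control, equal density requires T_surf′ = T_deep.
T_surf′ = 23.5 °C.
Cooling required: 24.1 − 23.5 = 0.60 °C.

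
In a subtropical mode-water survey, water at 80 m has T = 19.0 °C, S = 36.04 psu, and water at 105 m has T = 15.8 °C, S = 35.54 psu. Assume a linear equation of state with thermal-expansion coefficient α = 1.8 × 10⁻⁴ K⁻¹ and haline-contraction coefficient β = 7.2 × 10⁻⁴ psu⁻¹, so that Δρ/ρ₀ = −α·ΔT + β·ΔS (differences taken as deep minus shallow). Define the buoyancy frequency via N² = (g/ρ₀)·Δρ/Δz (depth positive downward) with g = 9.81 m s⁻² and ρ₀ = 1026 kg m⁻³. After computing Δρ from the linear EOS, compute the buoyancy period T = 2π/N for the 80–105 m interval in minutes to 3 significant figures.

11.4 min

ΔT = -3.2 K, ΔS = -0.50 psu (deep − shallow).
Δρ/ρ₀ = −αΔT + βΔS = 5.76 × 10⁻⁴ − 3.60 × 10⁻⁴ = 2.16 × 10⁻⁴, so Δρ ≈ 0.2216 kg m⁻³.
N² = (g/ρ₀)·Δρ/Δz = g·(Δρ/ρ₀)/Δz = 9.81 × 2.16 × 10⁻⁴ / 25 = 8.4758 × 10⁻⁵ s⁻².
N = √(8.4758 × 10⁻⁵) = 9.2064 × 10⁻³ rad s⁻¹ → T = 2π/N = 682.48 s = 11.375 min ≈ 11.4 min.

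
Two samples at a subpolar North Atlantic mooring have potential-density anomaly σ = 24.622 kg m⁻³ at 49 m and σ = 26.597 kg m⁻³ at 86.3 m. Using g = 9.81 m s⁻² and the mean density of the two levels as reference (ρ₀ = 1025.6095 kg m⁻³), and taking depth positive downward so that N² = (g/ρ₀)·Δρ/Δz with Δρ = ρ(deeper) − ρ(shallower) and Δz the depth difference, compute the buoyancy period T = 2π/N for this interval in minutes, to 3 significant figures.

Δρ = 1026.597 − 1024.622 = 1.975 kg m⁻³ over Δz = 86.3 − 49 = 37.3 m.
N² = (9.81/1025.6095) × (1.975/37.3) = 5.0646 × 10⁻⁴ s⁻².
N = √(5.0646 × 10⁻⁴) = 0.022505 rad s⁻¹, so T = 2π/N = 279.19 s = 4.6532 min ≈ 4.65 min.

4.65 min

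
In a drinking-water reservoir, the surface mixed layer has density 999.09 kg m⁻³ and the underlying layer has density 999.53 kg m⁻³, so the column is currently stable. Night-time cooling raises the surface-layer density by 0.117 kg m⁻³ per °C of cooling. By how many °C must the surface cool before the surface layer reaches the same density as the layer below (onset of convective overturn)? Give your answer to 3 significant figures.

Density deficit of the surface layer: 999.53 − 999.09 = 0.44 kg m⁻³.
Required change = 0.44 / 0.117 = 3.76 °C.

3.76 °C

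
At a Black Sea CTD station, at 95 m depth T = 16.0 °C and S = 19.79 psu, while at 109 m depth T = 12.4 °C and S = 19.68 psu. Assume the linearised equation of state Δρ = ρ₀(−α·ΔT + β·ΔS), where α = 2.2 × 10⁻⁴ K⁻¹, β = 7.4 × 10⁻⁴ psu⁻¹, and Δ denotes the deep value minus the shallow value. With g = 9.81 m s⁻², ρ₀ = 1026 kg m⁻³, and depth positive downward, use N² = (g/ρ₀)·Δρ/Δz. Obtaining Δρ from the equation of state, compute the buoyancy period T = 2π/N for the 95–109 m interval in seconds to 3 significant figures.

282 s

ΔT = -3.6 K, ΔS = -0.11 psu (deep − shallow).
Δρ/ρ₀ = −αΔT + βΔS = 7.92 × 10⁻⁴ − 8.14 × 10⁻⁵ = 7.106 × 10⁻⁴, so Δρ ≈ 0.7291 kg m⁻³.
N² = (g/ρ₀)·Δρ/Δz = g·(Δρ/ρ₀)/Δz = 9.81 × 7.106 × 10⁻⁴ / 14 = 4.9793 × 10⁻⁴ s⁻².
N = √(4.9793 × 10⁻⁴) = 0.022314 rad s⁻¹ → T = 2π/N = 281.58 s ≈ 282 s.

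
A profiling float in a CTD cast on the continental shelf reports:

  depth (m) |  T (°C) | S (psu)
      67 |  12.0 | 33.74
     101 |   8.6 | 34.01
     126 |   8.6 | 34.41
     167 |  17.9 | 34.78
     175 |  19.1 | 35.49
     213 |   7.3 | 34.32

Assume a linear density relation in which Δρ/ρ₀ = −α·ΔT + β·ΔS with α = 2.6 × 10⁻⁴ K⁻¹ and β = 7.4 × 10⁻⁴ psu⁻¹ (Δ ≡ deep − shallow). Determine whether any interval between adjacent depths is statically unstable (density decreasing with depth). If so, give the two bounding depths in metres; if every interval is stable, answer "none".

Evaluate Δρ/ρ₀ = −αΔT + βΔS across each adjacent pair:
  67–101 m: −αΔT+βΔS = −(2.6 × 10⁻⁴)(-3.4)+(7.4 × 10⁻⁴)(+0.27) = 1.1 × 10⁻³ → stable
  101–126 m: −αΔT+βΔS = −(2.6 × 10⁻⁴)(+0.0)+(7.4 × 10⁻⁴)(+0.40) = 3.0 × 10⁻⁴ → stable
  126–167 m: −αΔT+βΔS = −(2.6 × 10⁻⁴)(+9.3)+(7.4 × 10⁻⁴)(+0.37) = -2.1 × 10⁻³ → UNSTABLE
  167–175 m: −αΔT+βΔS = −(2.6 × 10⁻⁴)(+1.2)+(7.4 × 10⁻⁴)(+0.71) = 2.1 × 10⁻⁴ → stable
  175–213 m: −αΔT+βΔS = −(2.6 × 10⁻⁴)(-11.8)+(7.4 × 10⁻⁴)(-1.17) = 2.2 × 10⁻³ → stable
The 126–167 m interval has Δρ < 0: lighter water underlies denser water.

126–167 m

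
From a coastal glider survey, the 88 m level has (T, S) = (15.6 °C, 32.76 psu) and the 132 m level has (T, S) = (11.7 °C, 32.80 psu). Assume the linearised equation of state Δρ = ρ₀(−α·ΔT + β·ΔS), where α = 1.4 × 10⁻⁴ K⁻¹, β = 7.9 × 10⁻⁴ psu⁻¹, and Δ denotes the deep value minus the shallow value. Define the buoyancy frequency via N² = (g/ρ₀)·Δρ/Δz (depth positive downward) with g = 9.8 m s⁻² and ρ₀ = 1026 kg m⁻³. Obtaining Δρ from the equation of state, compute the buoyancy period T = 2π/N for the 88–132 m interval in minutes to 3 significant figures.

ΔT = -3.9 K, ΔS = +0.04 psu (deep − shallow).
Δρ/ρ₀ = −αΔT + βΔS = 5.46 × 10⁻⁴ + 3.16 × 10⁻⁵ = 5.776 × 10⁻⁴, so Δρ ≈ 0.5926 kg m⁻³.
N² = (g/ρ₀)·Δρ/Δz = g·(Δρ/ρ₀)/Δz = 9.8 × 5.776 × 10⁻⁴ / 44 = 1.2865 × 10⁻⁴ s⁻².
N = √(1.2865 × 10⁻⁴) = 0.011342 rad s⁻¹ → T = 2π/N = 553.98 s = 9.2330 min ≈ 9.23 min.

9.23 min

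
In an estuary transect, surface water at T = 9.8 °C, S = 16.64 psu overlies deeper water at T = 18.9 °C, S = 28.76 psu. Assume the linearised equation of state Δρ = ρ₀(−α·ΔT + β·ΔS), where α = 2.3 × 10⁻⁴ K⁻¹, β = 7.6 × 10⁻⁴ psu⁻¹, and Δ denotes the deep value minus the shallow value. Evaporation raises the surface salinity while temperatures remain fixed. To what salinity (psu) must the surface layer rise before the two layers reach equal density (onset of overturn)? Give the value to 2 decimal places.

Neutral buoyancy requires −α(T_deep − T_surf) + β(S_deep − S_surf′) = 0.
S_surf′ = S_deep − (α/β)·ΔT = 28.76 − (2.3 × 10⁻⁴/7.6 × 10⁻⁴)·(+9.1) = 26.0061 psu.
Increase required: 26.0061 − 16.64 = 9.3661 psu.

26.01 psu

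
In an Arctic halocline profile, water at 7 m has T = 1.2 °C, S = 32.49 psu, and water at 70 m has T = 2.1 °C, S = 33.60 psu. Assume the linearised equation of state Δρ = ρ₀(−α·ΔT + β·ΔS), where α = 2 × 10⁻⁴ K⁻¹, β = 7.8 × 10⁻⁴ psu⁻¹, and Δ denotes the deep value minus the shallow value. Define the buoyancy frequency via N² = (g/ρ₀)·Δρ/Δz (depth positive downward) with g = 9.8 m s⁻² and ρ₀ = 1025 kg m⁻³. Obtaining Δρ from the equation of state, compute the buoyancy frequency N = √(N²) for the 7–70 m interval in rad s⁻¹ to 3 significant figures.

0.0103 rad s⁻¹

ΔT = +0.9 K, ΔS = +1.11 psu (deep − shallow).
Δρ/ρ₀ = −αΔT + βΔS = -1.80 × 10⁻⁴ + 8.658 × 10⁻⁴ = 6.858 × 10⁻⁴, so Δρ ≈ 0.7029 kg m⁻³.
N² = (g/ρ₀)·Δρ/Δz = g·(Δρ/ρ₀)/Δz = 9.8 × 6.858 × 10⁻⁴ / 63 = 1.0668 × 10⁻⁴ s⁻².
N = √(1.0668 × 10⁻⁴) = 0.010329 rad s⁻¹ ≈ 0.0103 rad s⁻¹.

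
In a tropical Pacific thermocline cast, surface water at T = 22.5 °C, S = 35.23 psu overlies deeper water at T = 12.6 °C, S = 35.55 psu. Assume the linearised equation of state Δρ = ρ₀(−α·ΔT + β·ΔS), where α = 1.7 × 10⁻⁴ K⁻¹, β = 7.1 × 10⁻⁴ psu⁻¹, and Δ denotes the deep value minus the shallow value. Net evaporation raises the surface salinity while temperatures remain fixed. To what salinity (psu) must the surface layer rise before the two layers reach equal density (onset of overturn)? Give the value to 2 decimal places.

37.92 psu

Neutral buoyancy requires −α(T_deep − T_surf) + β(S_deep − S_surf′) = 0.
S_surf′ = S_deep − (α/β)·ΔT = 35.55 − (1.7 × 10⁻⁴/7.1 × 10⁻⁴)·(-9.9) = 37.9204 psu.
Increase required: 37.9204 − 35.23 = 2.6904 psu.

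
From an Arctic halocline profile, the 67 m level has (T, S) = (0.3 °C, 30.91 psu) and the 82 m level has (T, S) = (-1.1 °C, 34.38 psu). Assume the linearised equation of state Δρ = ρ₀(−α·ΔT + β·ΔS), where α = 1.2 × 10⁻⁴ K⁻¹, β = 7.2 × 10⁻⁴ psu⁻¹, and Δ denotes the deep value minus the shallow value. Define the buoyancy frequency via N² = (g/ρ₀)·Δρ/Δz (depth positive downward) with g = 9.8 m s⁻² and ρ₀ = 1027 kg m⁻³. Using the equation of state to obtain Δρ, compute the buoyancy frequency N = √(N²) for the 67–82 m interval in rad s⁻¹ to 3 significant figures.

ΔT = -1.4 K, ΔS = +3.47 psu (deep − shallow).
Δρ/ρ₀ = −αΔT + βΔS = 1.68 × 10⁻⁴ + 2.4984 × 10⁻³ = 2.6664 × 10⁻³, so Δρ ≈ 2.738 kg m⁻³.
N² = (g/ρ₀)·Δρ/Δz = g·(Δρ/ρ₀)/Δz = 9.8 × 2.6664 × 10⁻³ / 15 = 1.7420 × 10⁻³ s⁻².
N = √(1.7420 × 10⁻³) = 0.041737 rad s⁻¹ ≈ 0.0417 rad s⁻¹.

0.0417 rad s⁻¹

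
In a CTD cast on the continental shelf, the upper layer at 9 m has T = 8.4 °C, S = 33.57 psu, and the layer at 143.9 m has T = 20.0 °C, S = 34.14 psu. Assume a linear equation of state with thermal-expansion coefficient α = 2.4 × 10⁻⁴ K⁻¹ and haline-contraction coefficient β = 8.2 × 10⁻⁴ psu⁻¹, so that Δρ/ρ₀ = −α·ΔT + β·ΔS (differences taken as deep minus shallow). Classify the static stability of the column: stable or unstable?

unstable

ΔT = 20.0 − 8.4 = +11.6 K and ΔS = 34.14 − 33.57 = +0.57 psu (deep − shallow).
−αΔT = -2.784 × 10⁻³; βΔS = 4.674 × 10⁻⁴; sum Δρ/ρ₀ = -2.3166 × 10⁻³.
Δρ/ρ₀ < 0, so Δρ < 0: deeper water is lighter → statically unstable; the column would overturn.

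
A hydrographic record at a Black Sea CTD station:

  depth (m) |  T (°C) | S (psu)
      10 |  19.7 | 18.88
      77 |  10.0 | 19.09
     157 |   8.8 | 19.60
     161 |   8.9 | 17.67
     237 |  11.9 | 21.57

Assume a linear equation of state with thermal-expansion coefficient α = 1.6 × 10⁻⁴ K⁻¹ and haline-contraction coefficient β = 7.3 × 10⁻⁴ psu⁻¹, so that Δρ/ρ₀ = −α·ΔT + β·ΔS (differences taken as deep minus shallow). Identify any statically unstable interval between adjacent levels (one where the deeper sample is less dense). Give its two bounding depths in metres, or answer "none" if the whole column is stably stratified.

157–161 m

Evaluate Δρ/ρ₀ = −αΔT + βΔS across each adjacent pair:
  10–77 m: −αΔT+βΔS = −(1.6 × 10⁻⁴)(-9.7)+(7.3 × 10⁻⁴)(+0.21) = 1.7 × 10⁻³ → stable
  77–157 m: −αΔT+βΔS = −(1.6 × 10⁻⁴)(-1.2)+(7.3 × 10⁻⁴)(+0.51) = 5.6 × 10⁻⁴ → stable
  157–161 m: −αΔT+βΔS = −(1.6 × 10⁻⁴)(+0.1)+(7.3 × 10⁻⁴)(-1.93) = -1.4 × 10⁻³ → UNSTABLE
  161–237 m: −αΔT+βΔS = −(1.6 × 10⁻⁴)(+3.0)+(7.3 × 10⁻⁴)(+3.90) = 2.4 × 10⁻³ → stable
The 157–161 m interval has Δρ < 0: lighter water underlies denser water.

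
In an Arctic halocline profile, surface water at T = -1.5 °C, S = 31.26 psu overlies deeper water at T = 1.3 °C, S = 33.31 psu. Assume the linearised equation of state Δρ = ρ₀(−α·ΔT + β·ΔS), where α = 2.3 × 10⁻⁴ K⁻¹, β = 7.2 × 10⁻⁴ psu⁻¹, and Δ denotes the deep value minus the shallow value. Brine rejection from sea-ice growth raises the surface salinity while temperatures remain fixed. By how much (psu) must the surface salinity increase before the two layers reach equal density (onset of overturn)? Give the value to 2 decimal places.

Neutral buoyancy requires −α(T_deep − T_surf) + β(S_deep − S_surf′) = 0.
S_surf′ = S_deep − (α/β)·ΔT = 33.31 − (2.3 × 10⁻⁴/7.2 × 10⁻⁴)·(+2.8) = 32.4156 psu.
Increase required: 32.4156 − 31.26 = 1.1556 psu.

1.16 psu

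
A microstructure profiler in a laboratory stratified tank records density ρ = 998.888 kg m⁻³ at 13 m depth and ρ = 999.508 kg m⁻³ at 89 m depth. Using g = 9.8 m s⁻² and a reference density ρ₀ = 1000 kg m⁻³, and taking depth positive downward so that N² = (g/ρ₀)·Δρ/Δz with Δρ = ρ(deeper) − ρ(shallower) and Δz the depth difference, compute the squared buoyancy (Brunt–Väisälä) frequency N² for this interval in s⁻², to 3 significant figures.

Δρ = 999.508 − 998.888 = 0.620 kg m⁻³ over Δz = 89 − 13 = 76 m.
N² = (9.8/1000) × (0.620/76) = 7.9947 × 10⁻⁵ s⁻² ≈ 7.99 × 10⁻⁵ s⁻².

7.99 × 10⁻⁵ s⁻²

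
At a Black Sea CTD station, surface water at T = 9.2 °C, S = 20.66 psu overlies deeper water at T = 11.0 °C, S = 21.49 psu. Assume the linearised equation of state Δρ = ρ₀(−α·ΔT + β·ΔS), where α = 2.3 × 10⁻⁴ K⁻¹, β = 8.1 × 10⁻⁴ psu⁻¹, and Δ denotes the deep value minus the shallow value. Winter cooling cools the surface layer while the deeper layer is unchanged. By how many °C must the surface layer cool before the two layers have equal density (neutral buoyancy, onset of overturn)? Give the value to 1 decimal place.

1.1 °C

Neutral buoyancy requires Δρ = 0, i.e. −α(T_deep − T_surf′) + β(S_deep − S_surf) = 0.
T_surf′ = T_deep − (β/α)·ΔS = 11.0 − (8.1 × 10⁻⁴/2.3 × 10⁻⁴)·(+0.83) = 8.077 °C.
Cooling required: 9.2 − (8.077) = 1.123 °C.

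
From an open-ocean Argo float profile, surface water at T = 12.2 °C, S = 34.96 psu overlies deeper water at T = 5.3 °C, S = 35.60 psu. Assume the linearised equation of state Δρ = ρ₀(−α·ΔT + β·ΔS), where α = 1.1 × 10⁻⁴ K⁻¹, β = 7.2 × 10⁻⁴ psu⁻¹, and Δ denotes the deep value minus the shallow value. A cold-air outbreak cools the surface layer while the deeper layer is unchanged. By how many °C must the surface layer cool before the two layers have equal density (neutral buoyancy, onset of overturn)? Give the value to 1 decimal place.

11.1 °C

Neutral buoyancy requires Δρ = 0, i.e. −α(T_deep − T_surf′) + β(S_deep − S_surf) = 0.
T_surf′ = T_deep − (β/α)·ΔS = 5.3 − (7.2 × 10⁻⁴/1.1 × 10⁻⁴)·(+0.64) = 1.111 °C.
Cooling required: 12.2 − (1.111) = 11.089 °C.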